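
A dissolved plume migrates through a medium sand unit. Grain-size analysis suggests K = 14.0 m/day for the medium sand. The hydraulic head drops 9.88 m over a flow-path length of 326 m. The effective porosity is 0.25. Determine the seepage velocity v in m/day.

1.70

Hydraulic gradient i = Δh / L = 9.88 / 326 = 0.03031.
Darcy flux q = K · i = 14.00 × 0.03031 = 0.4243 m/day.
Seepage velocity v = q / n_e = 0.4243 / 0.25 = 1.697 m/day.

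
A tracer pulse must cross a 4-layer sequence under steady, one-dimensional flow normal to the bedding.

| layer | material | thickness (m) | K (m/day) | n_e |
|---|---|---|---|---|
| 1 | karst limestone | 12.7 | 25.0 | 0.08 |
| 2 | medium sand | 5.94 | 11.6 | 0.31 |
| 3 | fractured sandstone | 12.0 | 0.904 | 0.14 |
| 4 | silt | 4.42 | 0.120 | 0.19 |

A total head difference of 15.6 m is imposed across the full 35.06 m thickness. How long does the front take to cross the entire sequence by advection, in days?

17.6

With flow normal to the layers, continuity requires the same specific discharge q through every layer.
Σ(b_i/K_i) = 12.7/25.0 + 5.94/11.6 + 12.0/0.904 + 4.42/0.120 = 51.13 d.
q = Δh / Σ(b_i/K_i) = 15.6 / 51.13 = 0.3051 m/day.
In each layer the seepage velocity is v_i = q/n_i, so the layer transit time is t_i = b_i·n_i / q:
  layer 1 (karst limestone): t_1 = 12.7 × 0.08 / 0.3051 = 3.330 d
  layer 2 (medium sand): t_2 = 5.94 × 0.31 / 0.3051 = 6.035 d
  layer 3 (fractured sandstone): t_3 = 12.0 × 0.14 / 0.3051 = 5.506 d
  layer 4 (silt): t_4 = 4.42 × 0.19 / 0.3051 = 2.752 d
Total t = Σ t_i = 17.62 days.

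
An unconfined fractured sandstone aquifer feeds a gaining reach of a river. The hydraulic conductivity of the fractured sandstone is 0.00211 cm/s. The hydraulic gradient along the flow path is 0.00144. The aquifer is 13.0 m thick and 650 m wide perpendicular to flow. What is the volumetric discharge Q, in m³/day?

Convert K: 0.00211 cm/s × 864 = 1.823 m/day.
Cross-sectional area A = 650 × 13.0 = 8450 m².
Hydraulic gradient i = 0.00144.
Darcy's law: Q = K · A · i = 1.823 × 8450 × 0.001440 = 22.18 m³/day.

22.2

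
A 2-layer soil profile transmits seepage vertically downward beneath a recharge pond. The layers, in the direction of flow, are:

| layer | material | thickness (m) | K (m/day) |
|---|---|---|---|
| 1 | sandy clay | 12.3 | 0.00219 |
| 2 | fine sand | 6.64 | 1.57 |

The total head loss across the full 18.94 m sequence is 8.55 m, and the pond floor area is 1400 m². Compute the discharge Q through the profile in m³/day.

2.13

Flow is perpendicular to layering, so the layers act in series and the equivalent K is the thickness-weighted harmonic mean.
Total thickness L = 12.3 + 6.64 = 18.94 m.
Σ(b_i/K_i) = 12.3/0.00219 + 6.64/1.57 = 5621 d.
K_eq = L / Σ(b_i/K_i) = 18.94 / 5621 = 0.003370 m/day.
Q = K_eq · A · (Δh/L) = 0.003370 × 1400 × (8.55/18.94) = 2.130 m³/day.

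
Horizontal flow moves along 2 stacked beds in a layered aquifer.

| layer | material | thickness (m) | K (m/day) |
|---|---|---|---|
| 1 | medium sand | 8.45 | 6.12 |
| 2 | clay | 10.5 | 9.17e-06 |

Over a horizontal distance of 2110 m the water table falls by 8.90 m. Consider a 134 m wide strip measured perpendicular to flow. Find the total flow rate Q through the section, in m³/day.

Flow is parallel to layering, so each bed carries its own Darcy discharge and the transmissivities add.
Σ(K_i·b_i) = 6.12×8.45 + 9.17e-06×10.5 = 51.71 m²/day.
Hydraulic gradient i = Δh / L = 8.90 / 2110 = 0.004218.
Q = Σ(K_i·b_i) · W · i = 51.71 × 134 × 0.004218 = 29.23 m³/day.

29.2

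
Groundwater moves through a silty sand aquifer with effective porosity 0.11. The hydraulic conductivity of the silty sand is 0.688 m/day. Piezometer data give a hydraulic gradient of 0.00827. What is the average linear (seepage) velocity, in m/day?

0.0517

Hydraulic gradient i = 0.00827.
Darcy flux q = K · i = 0.6880 × 0.008270 = 0.005690 m/day.
Seepage velocity v = q / n_e = 0.005690 / 0.11 = 0.05173 m/day.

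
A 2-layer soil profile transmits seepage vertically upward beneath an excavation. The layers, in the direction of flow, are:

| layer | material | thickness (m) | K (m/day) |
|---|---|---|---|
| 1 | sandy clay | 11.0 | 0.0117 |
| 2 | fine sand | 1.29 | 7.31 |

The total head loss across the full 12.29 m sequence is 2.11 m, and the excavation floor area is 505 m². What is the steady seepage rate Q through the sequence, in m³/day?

Flow is perpendicular to layering, so the layers act in series and the equivalent K is the thickness-weighted harmonic mean.
Total thickness L = 11.0 + 1.29 = 12.29 m.
Σ(b_i/K_i) = 11.0/0.0117 + 1.29/7.31 = 940.3 d.
K_eq = L / Σ(b_i/K_i) = 12.29 / 940.3 = 0.01307 m/day.
Q = K_eq · A · (Δh/L) = 0.01307 × 505 × (2.11/12.29) = 1.133 m³/day.

1.13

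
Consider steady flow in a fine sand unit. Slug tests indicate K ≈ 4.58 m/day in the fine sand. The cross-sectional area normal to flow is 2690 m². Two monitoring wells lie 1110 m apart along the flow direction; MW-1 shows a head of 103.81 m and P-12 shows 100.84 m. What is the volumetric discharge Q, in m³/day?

33.0

Hydraulic gradient i = (103.81 − 100.84) / 1110 = 2.97 / 1110 = 0.002676.
Darcy's law: Q = K · A · i = 4.580 × 2690 × 0.002676 = 32.96 m³/day.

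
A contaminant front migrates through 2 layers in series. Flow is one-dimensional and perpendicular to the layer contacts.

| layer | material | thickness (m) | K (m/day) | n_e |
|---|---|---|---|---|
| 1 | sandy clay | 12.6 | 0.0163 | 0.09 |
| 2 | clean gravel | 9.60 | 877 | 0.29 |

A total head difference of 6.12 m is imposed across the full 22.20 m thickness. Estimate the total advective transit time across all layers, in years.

With flow normal to the layers, continuity requires the same specific discharge q through every layer.
Σ(b_i/K_i) = 12.6/0.0163 + 9.60/877 = 773.0 d.
q = Δh / Σ(b_i/K_i) = 6.12 / 773.0 = 0.007917 m/day.
In each layer the seepage velocity is v_i = q/n_i, so the layer transit time is t_i = b_i·n_i / q:
  layer 1 (sandy clay): t_1 = 12.6 × 0.09 / 0.007917 = 143.2 d
  layer 2 (clean gravel): t_2 = 9.60 × 0.29 / 0.007917 = 351.6 d
Total t = Σ t_i = 494.9 days = 1.355 years.

1.35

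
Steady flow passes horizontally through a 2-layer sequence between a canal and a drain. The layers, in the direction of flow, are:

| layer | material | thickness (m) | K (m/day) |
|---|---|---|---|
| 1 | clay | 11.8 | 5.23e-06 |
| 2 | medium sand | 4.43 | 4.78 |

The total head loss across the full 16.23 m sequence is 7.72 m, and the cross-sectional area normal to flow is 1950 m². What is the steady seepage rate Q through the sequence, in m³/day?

0.00667

Flow is perpendicular to layering, so the layers act in series and the equivalent K is the thickness-weighted harmonic mean.
Total thickness L = 11.8 + 4.43 = 16.23 m.
Σ(b_i/K_i) = 11.8/5.23e-06 + 4.43/4.78 = 2.256e+06 d.
K_eq = L / Σ(b_i/K_i) = 16.23 / 2.256e+06 = 7.193e-06 m/day.
Q = K_eq · A · (Δh/L) = 7.193e-06 × 1950 × (7.72/16.23) = 0.006672 m³/day.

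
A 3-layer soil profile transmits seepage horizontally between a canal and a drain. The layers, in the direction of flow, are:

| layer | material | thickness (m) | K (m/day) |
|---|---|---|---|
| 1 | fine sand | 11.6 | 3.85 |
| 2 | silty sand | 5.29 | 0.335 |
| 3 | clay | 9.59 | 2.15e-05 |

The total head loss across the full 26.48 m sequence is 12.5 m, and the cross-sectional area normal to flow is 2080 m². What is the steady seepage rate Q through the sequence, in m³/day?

0.0583

Flow is perpendicular to layering, so the layers act in series and the equivalent K is the thickness-weighted harmonic mean.
Total thickness L = 11.6 + 5.29 + 9.59 = 26.48 m.
Σ(b_i/K_i) = 11.6/3.85 + 5.29/0.335 + 9.59/2.15e-05 = 4.461e+05 d.
K_eq = L / Σ(b_i/K_i) = 26.48 / 4.461e+05 = 5.936e-05 m/day.
Q = K_eq · A · (Δh/L) = 5.936e-05 × 2080 × (12.5/26.48) = 0.05829 m³/day.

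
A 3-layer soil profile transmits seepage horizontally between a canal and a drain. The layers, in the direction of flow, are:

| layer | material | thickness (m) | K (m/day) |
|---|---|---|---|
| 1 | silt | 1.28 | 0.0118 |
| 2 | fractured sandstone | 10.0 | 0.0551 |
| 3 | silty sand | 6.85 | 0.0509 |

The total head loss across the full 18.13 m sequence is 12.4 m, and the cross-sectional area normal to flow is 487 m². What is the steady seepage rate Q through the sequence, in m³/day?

14.2

Flow is perpendicular to layering, so the layers act in series and the equivalent K is the thickness-weighted harmonic mean.
Total thickness L = 1.28 + 10.0 + 6.85 = 18.13 m.
Σ(b_i/K_i) = 1.28/0.0118 + 10.0/0.0551 + 6.85/0.0509 = 424.5 d.
K_eq = L / Σ(b_i/K_i) = 18.13 / 424.5 = 0.04271 m/day.
Q = K_eq · A · (Δh/L) = 0.04271 × 487 × (12.4/18.13) = 14.22 m³/day.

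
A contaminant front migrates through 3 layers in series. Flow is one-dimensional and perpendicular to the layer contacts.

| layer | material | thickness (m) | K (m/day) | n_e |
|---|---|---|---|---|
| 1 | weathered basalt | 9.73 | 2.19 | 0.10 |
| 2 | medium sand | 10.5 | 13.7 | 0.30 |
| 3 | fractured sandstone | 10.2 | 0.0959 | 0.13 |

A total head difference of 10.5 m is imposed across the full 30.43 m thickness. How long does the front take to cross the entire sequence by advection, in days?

With flow normal to the layers, continuity requires the same specific discharge q through every layer.
Σ(b_i/K_i) = 9.73/2.19 + 10.5/13.7 + 10.2/0.0959 = 111.6 d.
q = Δh / Σ(b_i/K_i) = 10.5 / 111.6 = 0.09411 m/day.
In each layer the seepage velocity is v_i = q/n_i, so the layer transit time is t_i = b_i·n_i / q:
  layer 1 (weathered basalt): t_1 = 9.73 × 0.10 / 0.09411 = 10.34 d
  layer 2 (medium sand): t_2 = 10.5 × 0.30 / 0.09411 = 33.47 d
  layer 3 (fractured sandstone): t_3 = 10.2 × 0.13 / 0.09411 = 14.09 d
Total t = Σ t_i = 57.90 days.

57.9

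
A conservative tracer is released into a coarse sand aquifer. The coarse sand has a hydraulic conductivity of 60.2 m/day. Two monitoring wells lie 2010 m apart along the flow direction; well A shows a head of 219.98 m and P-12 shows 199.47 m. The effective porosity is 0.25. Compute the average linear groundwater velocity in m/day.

2.46

Hydraulic gradient i = (219.98 − 199.47) / 2010 = 20.51 / 2010 = 0.01020.
Darcy flux q = K · i = 60.20 × 0.01020 = 0.6143 m/day.
Seepage velocity v = q / n_e = 0.6143 / 0.25 = 2.457 m/day.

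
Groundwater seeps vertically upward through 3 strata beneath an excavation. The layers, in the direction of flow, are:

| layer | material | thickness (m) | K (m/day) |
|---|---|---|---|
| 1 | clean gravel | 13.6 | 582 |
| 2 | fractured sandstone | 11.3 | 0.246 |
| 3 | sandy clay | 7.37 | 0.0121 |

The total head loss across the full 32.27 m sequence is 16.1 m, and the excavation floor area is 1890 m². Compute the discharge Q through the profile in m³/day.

Flow is perpendicular to layering, so the layers act in series and the equivalent K is the thickness-weighted harmonic mean.
Total thickness L = 13.6 + 11.3 + 7.37 = 32.27 m.
Σ(b_i/K_i) = 13.6/582 + 11.3/0.246 + 7.37/0.0121 = 655.0 d.
K_eq = L / Σ(b_i/K_i) = 32.27 / 655.0 = 0.04926 m/day.
Q = K_eq · A · (Δh/L) = 0.04926 × 1890 × (16.1/32.27) = 46.45 m³/day.

46.5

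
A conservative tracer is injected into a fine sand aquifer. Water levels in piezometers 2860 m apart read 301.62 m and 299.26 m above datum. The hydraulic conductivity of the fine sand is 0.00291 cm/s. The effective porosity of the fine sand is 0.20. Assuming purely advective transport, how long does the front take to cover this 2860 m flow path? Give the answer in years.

755

Convert K: 0.00291 cm/s × 864 = 2.514 m/day.
Hydraulic gradient i = (301.62 − 299.26) / 2860 = 2.36 / 2860 = 0.0008252.
Darcy flux q = K · i = 2.514 × 0.0008252 = 0.002075 m/day.
Seepage velocity v = q / n_e = 0.002075 / 0.20 = 0.01037 m/day.
Travel time t = L / v = 2860 / 0.01037 = 2.757e+05 days = 754.8 years.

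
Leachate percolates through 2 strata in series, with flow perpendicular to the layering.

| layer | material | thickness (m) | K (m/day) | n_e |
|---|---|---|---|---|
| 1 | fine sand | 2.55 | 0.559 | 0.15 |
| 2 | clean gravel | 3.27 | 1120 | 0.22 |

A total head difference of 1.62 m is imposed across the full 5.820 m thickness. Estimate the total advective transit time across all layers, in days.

3.10

With flow normal to the layers, continuity requires the same specific discharge q through every layer.
Σ(b_i/K_i) = 2.55/0.559 + 3.27/1120 = 4.565 d.
q = Δh / Σ(b_i/K_i) = 1.62 / 4.565 = 0.3549 m/day.
In each layer the seepage velocity is v_i = q/n_i, so the layer transit time is t_i = b_i·n_i / q:
  layer 1 (fine sand): t_1 = 2.55 × 0.15 / 0.3549 = 1.078 d
  layer 2 (clean gravel): t_2 = 3.27 × 0.22 / 0.3549 = 2.027 d
Total t = Σ t_i = 3.105 days.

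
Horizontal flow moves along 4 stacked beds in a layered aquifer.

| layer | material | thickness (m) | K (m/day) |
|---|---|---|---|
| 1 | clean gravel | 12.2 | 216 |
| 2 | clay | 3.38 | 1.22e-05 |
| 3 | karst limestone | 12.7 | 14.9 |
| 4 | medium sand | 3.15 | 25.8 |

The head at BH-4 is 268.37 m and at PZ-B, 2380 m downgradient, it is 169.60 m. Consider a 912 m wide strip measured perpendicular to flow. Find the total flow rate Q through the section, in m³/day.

Flow is parallel to layering, so each bed carries its own Darcy discharge and the transmissivities add.
Σ(K_i·b_i) = 216×12.2 + 1.22e-05×3.38 + 14.9×12.7 + 25.8×3.15 = 2906 m²/day.
Hydraulic gradient i = (268.37 − 169.60) / 2380 = 98.77 / 2380 = 0.04150.
Q = Σ(K_i·b_i) · W · i = 2906 × 912 × 0.04150 = 1.100e+05 m³/day.

110000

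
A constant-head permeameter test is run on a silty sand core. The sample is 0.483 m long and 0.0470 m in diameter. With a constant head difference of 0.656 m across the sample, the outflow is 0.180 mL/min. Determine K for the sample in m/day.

Cross-sectional area A = π·(d/2)² = π × (0.0470/2)² = 0.001735 m².
Convert discharge: 0.180 mL/min = 3.000e-09 m³/s.
Darcy's law rearranged: K = Q·L / (A·Δh) = 3.000e-09 × 0.483 / (0.001735 × 0.656) = 1.273e-06 m/s = 0.1100 m/day.

0.110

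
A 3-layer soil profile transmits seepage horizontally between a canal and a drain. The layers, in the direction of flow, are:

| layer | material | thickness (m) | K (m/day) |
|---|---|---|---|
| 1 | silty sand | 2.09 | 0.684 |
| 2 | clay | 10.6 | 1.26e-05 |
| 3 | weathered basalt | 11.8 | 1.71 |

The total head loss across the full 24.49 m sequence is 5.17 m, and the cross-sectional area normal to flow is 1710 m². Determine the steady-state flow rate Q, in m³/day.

Flow is perpendicular to layering, so the layers act in series and the equivalent K is the thickness-weighted harmonic mean.
Total thickness L = 2.09 + 10.6 + 11.8 = 24.49 m.
Σ(b_i/K_i) = 2.09/0.684 + 10.6/1.26e-05 + 11.8/1.71 = 8.413e+05 d.
K_eq = L / Σ(b_i/K_i) = 24.49 / 8.413e+05 = 2.911e-05 m/day.
Q = K_eq · A · (Δh/L) = 2.911e-05 × 1710 × (5.17/24.49) = 0.01051 m³/day.

0.0105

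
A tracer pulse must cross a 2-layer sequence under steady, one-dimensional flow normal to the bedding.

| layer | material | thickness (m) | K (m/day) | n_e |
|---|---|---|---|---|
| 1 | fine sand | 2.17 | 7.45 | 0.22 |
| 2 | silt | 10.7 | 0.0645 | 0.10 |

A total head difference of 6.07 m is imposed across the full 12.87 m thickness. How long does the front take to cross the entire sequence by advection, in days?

42.4

With flow normal to the layers, continuity requires the same specific discharge q through every layer.
Σ(b_i/K_i) = 2.17/7.45 + 10.7/0.0645 = 166.2 d.
q = Δh / Σ(b_i/K_i) = 6.07 / 166.2 = 0.03653 m/day.
In each layer the seepage velocity is v_i = q/n_i, so the layer transit time is t_i = b_i·n_i / q:
  layer 1 (fine sand): t_1 = 2.17 × 0.22 / 0.03653 = 13.07 d
  layer 2 (silt): t_2 = 10.7 × 0.10 / 0.03653 = 29.29 d
Total t = Σ t_i = 42.36 days.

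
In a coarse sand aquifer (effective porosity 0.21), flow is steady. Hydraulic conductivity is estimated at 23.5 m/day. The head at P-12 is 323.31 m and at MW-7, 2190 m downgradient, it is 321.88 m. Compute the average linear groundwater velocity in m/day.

Hydraulic gradient i = (323.31 − 321.88) / 2190 = 1.43 / 2190 = 0.0006530.
Darcy flux q = K · i = 23.50 × 0.0006530 = 0.01534 m/day.
Seepage velocity v = q / n_e = 0.01534 / 0.21 = 0.07307 m/day.

0.0731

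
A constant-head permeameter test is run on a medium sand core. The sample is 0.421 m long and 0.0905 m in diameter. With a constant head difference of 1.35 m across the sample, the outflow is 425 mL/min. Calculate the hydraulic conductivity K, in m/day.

29.7

Cross-sectional area A = π·(d/2)² = π × (0.0905/2)² = 0.006433 m².
Convert discharge: 425 mL/min = 7.083e-06 m³/s.
Darcy's law rearranged: K = Q·L / (A·Δh) = 7.083e-06 × 0.421 / (0.006433 × 1.35) = 0.0003434 m/s = 29.67 m/day.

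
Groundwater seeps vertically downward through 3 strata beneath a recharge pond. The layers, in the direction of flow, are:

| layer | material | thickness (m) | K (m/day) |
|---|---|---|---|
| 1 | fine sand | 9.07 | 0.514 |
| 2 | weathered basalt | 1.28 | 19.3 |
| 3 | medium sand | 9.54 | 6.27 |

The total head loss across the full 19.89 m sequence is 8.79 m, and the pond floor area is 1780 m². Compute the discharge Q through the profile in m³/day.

813

Flow is perpendicular to layering, so the layers act in series and the equivalent K is the thickness-weighted harmonic mean.
Total thickness L = 9.07 + 1.28 + 9.54 = 19.89 m.
Σ(b_i/K_i) = 9.07/0.514 + 1.28/19.3 + 9.54/6.27 = 19.23 d.
K_eq = L / Σ(b_i/K_i) = 19.89 / 19.23 = 1.034 m/day.
Q = K_eq · A · (Δh/L) = 1.034 × 1780 × (8.79/19.89) = 813.5 m³/day.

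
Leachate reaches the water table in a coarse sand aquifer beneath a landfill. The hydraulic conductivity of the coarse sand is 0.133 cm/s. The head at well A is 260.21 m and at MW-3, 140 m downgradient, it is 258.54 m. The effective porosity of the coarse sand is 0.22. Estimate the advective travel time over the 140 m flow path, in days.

22.5

Convert K: 0.133 cm/s × 864 = 114.9 m/day.
Hydraulic gradient i = (260.21 − 258.54) / 140 = 1.67 / 140 = 0.01193.
Darcy flux q = K · i = 114.9 × 0.01193 = 1.371 m/day.
Seepage velocity v = q / n_e = 1.371 / 0.22 = 6.231 m/day.
Travel time t = L / v = 140 / 6.231 = 22.47 days.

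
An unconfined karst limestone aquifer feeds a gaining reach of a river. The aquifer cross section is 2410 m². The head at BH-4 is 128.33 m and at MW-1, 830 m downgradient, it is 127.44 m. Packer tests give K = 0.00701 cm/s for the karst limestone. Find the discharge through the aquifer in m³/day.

15.7

Convert K: 0.00701 cm/s × 864 = 6.057 m/day.
Hydraulic gradient i = (128.33 − 127.44) / 830 = 0.89 / 830 = 0.001072.
Darcy's law: Q = K · A · i = 6.057 × 2410 × 0.001072 = 15.65 m³/day.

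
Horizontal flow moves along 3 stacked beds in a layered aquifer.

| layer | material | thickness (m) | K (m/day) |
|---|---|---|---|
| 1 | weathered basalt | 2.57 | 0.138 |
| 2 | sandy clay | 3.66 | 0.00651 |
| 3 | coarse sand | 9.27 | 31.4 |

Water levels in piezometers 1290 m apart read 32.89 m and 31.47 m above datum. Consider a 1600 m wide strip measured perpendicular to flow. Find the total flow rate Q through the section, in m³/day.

513

Flow is parallel to layering, so each bed carries its own Darcy discharge and the transmissivities add.
Σ(K_i·b_i) = 0.138×2.57 + 0.00651×3.66 + 31.4×9.27 = 291.5 m²/day.
Hydraulic gradient i = (32.89 − 31.47) / 1290 = 1.42 / 1290 = 0.001101.
Q = Σ(K_i·b_i) · W · i = 291.5 × 1600 × 0.001101 = 513.3 m³/day.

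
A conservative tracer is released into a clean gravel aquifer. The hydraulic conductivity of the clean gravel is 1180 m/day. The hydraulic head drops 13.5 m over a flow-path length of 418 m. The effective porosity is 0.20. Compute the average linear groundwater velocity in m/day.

191

Hydraulic gradient i = Δh / L = 13.5 / 418 = 0.03230.
Darcy flux q = K · i = 1180 × 0.03230 = 38.11 m/day.
Seepage velocity v = q / n_e = 38.11 / 0.20 = 190.6 m/day.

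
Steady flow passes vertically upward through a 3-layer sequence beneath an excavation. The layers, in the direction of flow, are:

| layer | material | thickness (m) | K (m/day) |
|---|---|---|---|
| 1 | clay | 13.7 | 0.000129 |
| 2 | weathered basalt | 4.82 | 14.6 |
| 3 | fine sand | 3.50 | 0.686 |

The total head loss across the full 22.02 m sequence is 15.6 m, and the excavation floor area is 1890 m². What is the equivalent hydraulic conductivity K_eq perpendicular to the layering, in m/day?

0.000207

Flow is perpendicular to layering, so the layers act in series and the equivalent K is the thickness-weighted harmonic mean.
Total thickness L = 13.7 + 4.82 + 3.50 = 22.02 m.
Σ(b_i/K_i) = 13.7/0.000129 + 4.82/14.6 + 3.50/0.686 = 1.062e+05 d.
K_eq = L / Σ(b_i/K_i) = 22.02 / 1.062e+05 = 0.0002073 m/day.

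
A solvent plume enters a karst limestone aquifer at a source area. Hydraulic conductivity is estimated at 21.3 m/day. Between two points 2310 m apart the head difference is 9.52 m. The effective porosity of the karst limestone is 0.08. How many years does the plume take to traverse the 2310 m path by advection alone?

5.76

Hydraulic gradient i = Δh / L = 9.52 / 2310 = 0.004121.
Darcy flux q = K · i = 21.30 × 0.004121 = 0.08778 m/day.
Seepage velocity v = q / n_e = 0.08778 / 0.08 = 1.097 m/day.
Travel time t = L / v = 2310 / 1.097 = 2105 days = 5.764 years.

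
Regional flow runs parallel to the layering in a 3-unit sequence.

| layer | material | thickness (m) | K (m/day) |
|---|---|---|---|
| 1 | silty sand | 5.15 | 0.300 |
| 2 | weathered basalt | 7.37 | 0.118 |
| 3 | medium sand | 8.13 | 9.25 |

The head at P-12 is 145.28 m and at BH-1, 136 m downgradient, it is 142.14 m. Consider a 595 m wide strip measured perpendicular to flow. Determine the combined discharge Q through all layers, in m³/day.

Flow is parallel to layering, so each bed carries its own Darcy discharge and the transmissivities add.
Σ(K_i·b_i) = 0.300×5.15 + 0.118×7.37 + 9.25×8.13 = 77.62 m²/day.
Hydraulic gradient i = (145.28 − 142.14) / 136 = 3.14 / 136 = 0.02309.
Q = Σ(K_i·b_i) · W · i = 77.62 × 595 × 0.02309 = 1066 m³/day.

1070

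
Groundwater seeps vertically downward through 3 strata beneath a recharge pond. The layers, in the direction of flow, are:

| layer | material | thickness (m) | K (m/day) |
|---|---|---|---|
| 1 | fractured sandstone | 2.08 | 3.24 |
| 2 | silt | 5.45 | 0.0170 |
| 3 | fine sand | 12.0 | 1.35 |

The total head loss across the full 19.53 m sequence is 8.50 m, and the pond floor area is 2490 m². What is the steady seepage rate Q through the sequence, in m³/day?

64.1

Flow is perpendicular to layering, so the layers act in series and the equivalent K is the thickness-weighted harmonic mean.
Total thickness L = 2.08 + 5.45 + 12.0 = 19.53 m.
Σ(b_i/K_i) = 2.08/3.24 + 5.45/0.0170 + 12.0/1.35 = 330.1 d.
K_eq = L / Σ(b_i/K_i) = 19.53 / 330.1 = 0.05916 m/day.
Q = K_eq · A · (Δh/L) = 0.05916 × 2490 × (8.50/19.53) = 64.11 m³/day.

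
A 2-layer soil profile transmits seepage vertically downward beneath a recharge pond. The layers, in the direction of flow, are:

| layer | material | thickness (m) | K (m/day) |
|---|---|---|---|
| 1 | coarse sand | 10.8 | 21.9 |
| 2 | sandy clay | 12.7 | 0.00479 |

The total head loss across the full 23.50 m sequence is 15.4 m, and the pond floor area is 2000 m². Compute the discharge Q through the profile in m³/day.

Flow is perpendicular to layering, so the layers act in series and the equivalent K is the thickness-weighted harmonic mean.
Total thickness L = 10.8 + 12.7 = 23.50 m.
Σ(b_i/K_i) = 10.8/21.9 + 12.7/0.00479 = 2652 d.
K_eq = L / Σ(b_i/K_i) = 23.50 / 2652 = 0.008862 m/day.
Q = K_eq · A · (Δh/L) = 0.008862 × 2000 × (15.4/23.50) = 11.61 m³/day.

11.6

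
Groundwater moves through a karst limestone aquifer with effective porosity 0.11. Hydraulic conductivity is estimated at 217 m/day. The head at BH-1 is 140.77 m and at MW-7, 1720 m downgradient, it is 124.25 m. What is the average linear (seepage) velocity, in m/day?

18.9

Hydraulic gradient i = (140.77 − 124.25) / 1720 = 16.52 / 1720 = 0.009605.
Darcy flux q = K · i = 217.0 × 0.009605 = 2.084 m/day.
Seepage velocity v = q / n_e = 2.084 / 0.11 = 18.95 m/day.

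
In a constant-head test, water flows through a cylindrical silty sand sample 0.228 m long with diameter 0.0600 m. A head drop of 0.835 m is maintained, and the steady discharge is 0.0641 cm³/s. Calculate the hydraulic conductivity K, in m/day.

0.535

Cross-sectional area A = π·(d/2)² = π × (0.0600/2)² = 0.002827 m².
Convert discharge: 0.0641 cm³/s = 6.410e-08 m³/s.
Darcy's law rearranged: K = Q·L / (A·Δh) = 6.410e-08 × 0.228 / (0.002827 × 0.835) = 6.190e-06 m/s = 0.5348 m/day.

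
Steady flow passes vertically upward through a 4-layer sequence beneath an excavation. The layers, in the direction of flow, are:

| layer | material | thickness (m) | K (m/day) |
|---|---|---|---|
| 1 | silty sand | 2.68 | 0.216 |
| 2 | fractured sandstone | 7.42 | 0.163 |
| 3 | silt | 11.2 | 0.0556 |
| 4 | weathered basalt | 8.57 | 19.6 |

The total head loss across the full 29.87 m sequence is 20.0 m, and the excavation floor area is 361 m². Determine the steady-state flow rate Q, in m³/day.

27.8

Flow is perpendicular to layering, so the layers act in series and the equivalent K is the thickness-weighted harmonic mean.
Total thickness L = 2.68 + 7.42 + 11.2 + 8.57 = 29.87 m.
Σ(b_i/K_i) = 2.68/0.216 + 7.42/0.163 + 11.2/0.0556 + 8.57/19.6 = 259.8 d.
K_eq = L / Σ(b_i/K_i) = 29.87 / 259.8 = 0.1150 m/day.
Q = K_eq · A · (Δh/L) = 0.1150 × 361 × (20.0/29.87) = 27.79 m³/day.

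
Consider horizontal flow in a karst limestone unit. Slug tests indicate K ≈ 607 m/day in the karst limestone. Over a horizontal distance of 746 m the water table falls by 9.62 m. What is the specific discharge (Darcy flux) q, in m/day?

Hydraulic gradient i = Δh / L = 9.62 / 746 = 0.01290.
Specific discharge q = K · i = 607.0 × 0.01290 = 7.828 m/day.

7.83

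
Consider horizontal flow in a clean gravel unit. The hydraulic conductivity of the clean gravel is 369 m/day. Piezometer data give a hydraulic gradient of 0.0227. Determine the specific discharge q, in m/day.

Hydraulic gradient i = 0.0227.
Specific discharge q = K · i = 369.0 × 0.02270 = 8.376 m/day.

8.38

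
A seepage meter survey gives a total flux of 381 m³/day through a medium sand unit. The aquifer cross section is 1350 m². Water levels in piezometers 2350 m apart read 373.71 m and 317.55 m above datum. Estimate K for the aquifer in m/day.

11.8

Hydraulic gradient i = (373.71 − 317.55) / 2350 = 56.16 / 2350 = 0.02390.
From Q = K·A·i, K = Q / (A·i) = 381 / (1350 × 0.02390) = 11.81 m/day.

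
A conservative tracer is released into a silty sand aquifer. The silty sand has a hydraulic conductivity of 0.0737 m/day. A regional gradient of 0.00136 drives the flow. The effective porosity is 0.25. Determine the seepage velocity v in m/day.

0.000401

Hydraulic gradient i = 0.00136.
Darcy flux q = K · i = 0.07370 × 0.001360 = 0.0001002 m/day.
Seepage velocity v = q / n_e = 0.0001002 / 0.25 = 0.0004009 m/day.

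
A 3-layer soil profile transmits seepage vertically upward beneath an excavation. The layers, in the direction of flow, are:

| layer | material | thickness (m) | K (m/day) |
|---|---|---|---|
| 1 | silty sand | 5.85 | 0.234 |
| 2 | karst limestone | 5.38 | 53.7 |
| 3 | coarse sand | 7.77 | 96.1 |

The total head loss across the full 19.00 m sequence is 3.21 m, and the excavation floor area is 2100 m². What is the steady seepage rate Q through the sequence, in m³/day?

Flow is perpendicular to layering, so the layers act in series and the equivalent K is the thickness-weighted harmonic mean.
Total thickness L = 5.85 + 5.38 + 7.77 = 19.00 m.
Σ(b_i/K_i) = 5.85/0.234 + 5.38/53.7 + 7.77/96.1 = 25.18 d.
K_eq = L / Σ(b_i/K_i) = 19.00 / 25.18 = 0.7545 m/day.
Q = K_eq · A · (Δh/L) = 0.7545 × 2100 × (3.21/19.00) = 267.7 m³/day.

268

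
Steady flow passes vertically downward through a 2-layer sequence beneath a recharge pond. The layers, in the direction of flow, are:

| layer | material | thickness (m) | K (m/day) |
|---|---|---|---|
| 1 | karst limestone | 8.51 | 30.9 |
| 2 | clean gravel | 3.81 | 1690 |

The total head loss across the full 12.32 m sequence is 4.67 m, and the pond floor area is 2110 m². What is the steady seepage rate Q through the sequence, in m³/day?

35500

Flow is perpendicular to layering, so the layers act in series and the equivalent K is the thickness-weighted harmonic mean.
Total thickness L = 8.51 + 3.81 = 12.32 m.
Σ(b_i/K_i) = 8.51/30.9 + 3.81/1690 = 0.2777 d.
K_eq = L / Σ(b_i/K_i) = 12.32 / 0.2777 = 44.37 m/day.
Q = K_eq · A · (Δh/L) = 44.37 × 2110 × (4.67/12.32) = 35488 m³/day.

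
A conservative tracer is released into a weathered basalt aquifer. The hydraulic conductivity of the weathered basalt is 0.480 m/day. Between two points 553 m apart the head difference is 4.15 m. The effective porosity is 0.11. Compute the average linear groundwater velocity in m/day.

0.0327

Hydraulic gradient i = Δh / L = 4.15 / 553 = 0.007505.
Darcy flux q = K · i = 0.4800 × 0.007505 = 0.003602 m/day.
Seepage velocity v = q / n_e = 0.003602 / 0.11 = 0.03275 m/day.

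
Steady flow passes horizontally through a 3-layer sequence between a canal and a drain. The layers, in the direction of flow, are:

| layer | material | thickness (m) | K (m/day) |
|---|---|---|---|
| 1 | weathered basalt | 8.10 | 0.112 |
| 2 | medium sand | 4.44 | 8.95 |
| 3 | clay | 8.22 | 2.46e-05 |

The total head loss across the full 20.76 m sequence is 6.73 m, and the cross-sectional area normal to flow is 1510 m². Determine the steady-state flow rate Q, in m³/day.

0.0304

Flow is perpendicular to layering, so the layers act in series and the equivalent K is the thickness-weighted harmonic mean.
Total thickness L = 8.10 + 4.44 + 8.22 = 20.76 m.
Σ(b_i/K_i) = 8.10/0.112 + 4.44/8.95 + 8.22/2.46e-05 = 3.342e+05 d.
K_eq = L / Σ(b_i/K_i) = 20.76 / 3.342e+05 = 6.211e-05 m/day.
Q = K_eq · A · (Δh/L) = 6.211e-05 × 1510 × (6.73/20.76) = 0.03041 m³/day.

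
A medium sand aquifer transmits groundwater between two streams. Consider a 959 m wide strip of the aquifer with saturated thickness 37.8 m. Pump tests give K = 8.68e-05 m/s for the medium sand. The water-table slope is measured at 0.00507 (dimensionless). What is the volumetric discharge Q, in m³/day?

1380

Convert K: 8.68e-05 m/s × 86400 = 7.500 m/day.
Cross-sectional area A = 959 × 37.8 = 36250 m².
Hydraulic gradient i = 0.00507.
Darcy's law: Q = K · A · i = 7.500 × 36250 × 0.005070 = 1378 m³/day.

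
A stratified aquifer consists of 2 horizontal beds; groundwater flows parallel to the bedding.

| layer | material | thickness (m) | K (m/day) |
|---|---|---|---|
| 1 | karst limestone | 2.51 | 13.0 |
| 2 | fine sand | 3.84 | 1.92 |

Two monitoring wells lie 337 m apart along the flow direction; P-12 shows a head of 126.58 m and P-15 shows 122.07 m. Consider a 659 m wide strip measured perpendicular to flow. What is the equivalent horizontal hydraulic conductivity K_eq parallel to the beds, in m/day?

Flow is parallel to layering, so each bed carries its own Darcy discharge and the transmissivities add.
Σ(K_i·b_i) = 13.0×2.51 + 1.92×3.84 = 40.00 m²/day.
Total thickness b = 6.350 m, so K_eq = Σ(K_i·b_i)/b = 6.300 m/day.

6.30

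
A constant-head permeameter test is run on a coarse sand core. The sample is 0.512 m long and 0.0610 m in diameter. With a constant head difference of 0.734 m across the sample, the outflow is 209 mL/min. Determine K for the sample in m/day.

Cross-sectional area A = π·(d/2)² = π × (0.0610/2)² = 0.002922 m².
Convert discharge: 209 mL/min = 3.483e-06 m³/s.
Darcy's law rearranged: K = Q·L / (A·Δh) = 3.483e-06 × 0.512 / (0.002922 × 0.734) = 0.0008314 m/s = 71.83 m/day.

71.8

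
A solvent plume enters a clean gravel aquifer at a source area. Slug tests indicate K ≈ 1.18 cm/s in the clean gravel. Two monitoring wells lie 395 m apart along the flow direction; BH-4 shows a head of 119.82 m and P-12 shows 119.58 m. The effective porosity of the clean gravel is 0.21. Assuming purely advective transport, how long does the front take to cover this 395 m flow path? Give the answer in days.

134

Convert K: 1.18 cm/s × 864 = 1020 m/day.
Hydraulic gradient i = (119.82 − 119.58) / 395 = 0.24 / 395 = 0.0006076.
Darcy flux q = K · i = 1020 × 0.0006076 = 0.6195 m/day.
Seepage velocity v = q / n_e = 0.6195 / 0.21 = 2.950 m/day.
Travel time t = L / v = 395 / 2.950 = 133.9 days.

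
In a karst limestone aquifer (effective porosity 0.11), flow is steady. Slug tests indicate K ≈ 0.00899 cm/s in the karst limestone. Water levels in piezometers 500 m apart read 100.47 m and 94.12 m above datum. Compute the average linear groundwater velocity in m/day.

Convert K: 0.00899 cm/s × 864 = 7.767 m/day.
Hydraulic gradient i = (100.47 − 94.12) / 500 = 6.35 / 500 = 0.01270.
Darcy flux q = K · i = 7.767 × 0.01270 = 0.09865 m/day.
Seepage velocity v = q / n_e = 0.09865 / 0.11 = 0.8968 m/day.

0.897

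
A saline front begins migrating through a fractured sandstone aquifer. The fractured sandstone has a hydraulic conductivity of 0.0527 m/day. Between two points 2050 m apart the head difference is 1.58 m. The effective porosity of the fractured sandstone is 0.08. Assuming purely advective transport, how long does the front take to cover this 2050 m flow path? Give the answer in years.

11100

Hydraulic gradient i = Δh / L = 1.58 / 2050 = 0.0007707.
Darcy flux q = K · i = 0.05270 × 0.0007707 = 4.062e-05 m/day.
Seepage velocity v = q / n_e = 4.062e-05 / 0.08 = 0.0005077 m/day.
Travel time t = L / v = 2050 / 0.0005077 = 4.038e+06 days = 11055 years.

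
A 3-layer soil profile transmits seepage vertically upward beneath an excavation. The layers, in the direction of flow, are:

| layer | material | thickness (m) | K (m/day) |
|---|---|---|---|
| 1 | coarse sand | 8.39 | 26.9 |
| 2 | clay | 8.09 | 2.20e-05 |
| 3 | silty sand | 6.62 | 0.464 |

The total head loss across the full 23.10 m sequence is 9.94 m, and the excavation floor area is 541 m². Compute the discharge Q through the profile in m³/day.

0.0146

Flow is perpendicular to layering, so the layers act in series and the equivalent K is the thickness-weighted harmonic mean.
Total thickness L = 8.39 + 8.09 + 6.62 = 23.10 m.
Σ(b_i/K_i) = 8.39/26.9 + 8.09/2.20e-05 + 6.62/0.464 = 3.677e+05 d.
K_eq = L / Σ(b_i/K_i) = 23.10 / 3.677e+05 = 6.282e-05 m/day.
Q = K_eq · A · (Δh/L) = 6.282e-05 × 541 × (9.94/23.10) = 0.01462 m³/day.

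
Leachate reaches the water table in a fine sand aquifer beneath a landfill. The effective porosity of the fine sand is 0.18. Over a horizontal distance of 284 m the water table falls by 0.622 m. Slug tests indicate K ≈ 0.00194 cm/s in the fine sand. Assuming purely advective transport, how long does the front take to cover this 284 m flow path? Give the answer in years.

38.1

Convert K: 0.00194 cm/s × 864 = 1.676 m/day.
Hydraulic gradient i = Δh / L = 0.622 / 284 = 0.002190.
Darcy flux q = K · i = 1.676 × 0.002190 = 0.003671 m/day.
Seepage velocity v = q / n_e = 0.003671 / 0.18 = 0.02039 m/day.
Travel time t = L / v = 284 / 0.02039 = 13925 days = 38.13 years.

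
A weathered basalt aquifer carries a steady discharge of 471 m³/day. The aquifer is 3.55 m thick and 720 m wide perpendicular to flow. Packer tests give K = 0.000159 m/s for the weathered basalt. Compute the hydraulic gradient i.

Convert K: 0.000159 m/s × 86400 = 13.74 m/day.
Cross-sectional area A = 720 × 3.55 = 2556 m².
From Q = K·A·i, i = Q / (K·A) = 471 / (13.74 × 2556) = 0.01341.

0.0134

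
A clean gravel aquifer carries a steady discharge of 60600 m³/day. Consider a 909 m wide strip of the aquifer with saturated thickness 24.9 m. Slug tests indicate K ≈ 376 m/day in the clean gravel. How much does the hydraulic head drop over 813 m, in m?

Cross-sectional area A = 909 × 24.9 = 22634 m².
From Q = K·A·i, i = Q / (K·A) = 60600 / (376.0 × 22634) = 0.007121.
Head loss Δh = i · L = 0.007121 × 813 = 5.789 m.

5.79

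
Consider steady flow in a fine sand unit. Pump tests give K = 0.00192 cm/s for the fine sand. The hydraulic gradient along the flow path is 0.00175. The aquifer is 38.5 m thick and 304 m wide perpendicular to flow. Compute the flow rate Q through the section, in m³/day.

Convert K: 0.00192 cm/s × 864 = 1.659 m/day.
Cross-sectional area A = 304 × 38.5 = 11704 m².
Hydraulic gradient i = 0.00175.
Darcy's law: Q = K · A · i = 1.659 × 11704 × 0.001750 = 33.98 m³/day.

34.0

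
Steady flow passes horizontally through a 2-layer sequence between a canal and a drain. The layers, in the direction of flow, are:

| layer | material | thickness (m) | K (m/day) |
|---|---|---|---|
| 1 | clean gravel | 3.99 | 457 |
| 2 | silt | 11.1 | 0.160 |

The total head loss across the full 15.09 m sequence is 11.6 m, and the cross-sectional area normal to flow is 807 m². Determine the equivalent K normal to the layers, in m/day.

Flow is perpendicular to layering, so the layers act in series and the equivalent K is the thickness-weighted harmonic mean.
Total thickness L = 3.99 + 11.1 = 15.09 m.
Σ(b_i/K_i) = 3.99/457 + 11.1/0.160 = 69.38 d.
K_eq = L / Σ(b_i/K_i) = 15.09 / 69.38 = 0.2175 m/day.

0.217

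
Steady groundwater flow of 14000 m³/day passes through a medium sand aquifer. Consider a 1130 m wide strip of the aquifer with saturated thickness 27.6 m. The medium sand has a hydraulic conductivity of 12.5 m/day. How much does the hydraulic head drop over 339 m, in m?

12.2

Cross-sectional area A = 1130 × 27.6 = 31188 m².
From Q = K·A·i, i = Q / (K·A) = 14000 / (12.50 × 31188) = 0.03591.
Head loss Δh = i · L = 0.03591 × 339 = 12.17 m.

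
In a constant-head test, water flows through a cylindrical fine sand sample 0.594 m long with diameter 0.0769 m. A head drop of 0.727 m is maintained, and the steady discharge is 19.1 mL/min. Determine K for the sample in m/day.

Cross-sectional area A = π·(d/2)² = π × (0.0769/2)² = 0.004645 m².
Convert discharge: 19.1 mL/min = 3.183e-07 m³/s.
Darcy's law rearranged: K = Q·L / (A·Δh) = 3.183e-07 × 0.594 / (0.004645 × 0.727) = 5.600e-05 m/s = 4.838 m/day.

4.84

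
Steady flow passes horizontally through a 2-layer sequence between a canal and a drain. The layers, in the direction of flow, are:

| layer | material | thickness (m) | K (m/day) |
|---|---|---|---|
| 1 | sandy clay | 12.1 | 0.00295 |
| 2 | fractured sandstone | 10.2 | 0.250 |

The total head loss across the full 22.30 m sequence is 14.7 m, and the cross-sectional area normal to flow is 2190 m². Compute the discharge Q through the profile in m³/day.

7.77

Flow is perpendicular to layering, so the layers act in series and the equivalent K is the thickness-weighted harmonic mean.
Total thickness L = 12.1 + 10.2 = 22.30 m.
Σ(b_i/K_i) = 12.1/0.00295 + 10.2/0.250 = 4142 d.
K_eq = L / Σ(b_i/K_i) = 22.30 / 4142 = 0.005383 m/day.
Q = K_eq · A · (Δh/L) = 0.005383 × 2190 × (14.7/22.30) = 7.771 m³/day.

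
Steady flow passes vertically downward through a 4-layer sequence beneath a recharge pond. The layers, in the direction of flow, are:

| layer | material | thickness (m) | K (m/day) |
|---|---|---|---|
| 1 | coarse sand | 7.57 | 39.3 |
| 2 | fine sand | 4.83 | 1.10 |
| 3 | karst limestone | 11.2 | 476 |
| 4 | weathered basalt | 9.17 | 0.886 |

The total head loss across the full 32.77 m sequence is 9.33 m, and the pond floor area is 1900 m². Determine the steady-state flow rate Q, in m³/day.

1190

Flow is perpendicular to layering, so the layers act in series and the equivalent K is the thickness-weighted harmonic mean.
Total thickness L = 7.57 + 4.83 + 11.2 + 9.17 = 32.77 m.
Σ(b_i/K_i) = 7.57/39.3 + 4.83/1.10 + 11.2/476 + 9.17/0.886 = 14.96 d.
K_eq = L / Σ(b_i/K_i) = 32.77 / 14.96 = 2.191 m/day.
Q = K_eq · A · (Δh/L) = 2.191 × 1900 × (9.33/32.77) = 1185 m³/day.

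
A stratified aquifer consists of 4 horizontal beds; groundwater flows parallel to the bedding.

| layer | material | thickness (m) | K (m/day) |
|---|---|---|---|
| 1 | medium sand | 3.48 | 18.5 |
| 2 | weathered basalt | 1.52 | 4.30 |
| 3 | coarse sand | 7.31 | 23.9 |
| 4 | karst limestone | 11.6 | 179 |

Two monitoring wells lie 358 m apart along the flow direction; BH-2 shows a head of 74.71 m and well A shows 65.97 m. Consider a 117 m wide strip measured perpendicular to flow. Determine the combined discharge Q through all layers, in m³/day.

Flow is parallel to layering, so each bed carries its own Darcy discharge and the transmissivities add.
Σ(K_i·b_i) = 18.5×3.48 + 4.30×1.52 + 23.9×7.31 + 179×11.6 = 2322 m²/day.
Hydraulic gradient i = (74.71 − 65.97) / 358 = 8.74 / 358 = 0.02441.
Q = Σ(K_i·b_i) · W · i = 2322 × 117 × 0.02441 = 6633 m³/day.

6630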